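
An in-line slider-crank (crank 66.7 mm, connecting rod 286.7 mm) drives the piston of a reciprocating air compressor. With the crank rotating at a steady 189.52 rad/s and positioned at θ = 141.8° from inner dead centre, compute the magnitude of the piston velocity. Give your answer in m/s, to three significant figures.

ω = 189.5 rad/s
For an in-line slider-crank, x = r cosθ + √(L² − r² sin²θ), so v = −rω sinθ·[1 + r cosθ/√(L² − r² sin²θ)].
With r = 0.0667 m, L = 0.2867 m, θ = 141.8°: √(L² − r² sin²θ) = 0.28372 m.
v = −0.0667·189.5·0.61841·[1 + 0.0667·-0.78586/0.28372] = -6.373 m/s.
|v| = 6.373 m/s.

6.37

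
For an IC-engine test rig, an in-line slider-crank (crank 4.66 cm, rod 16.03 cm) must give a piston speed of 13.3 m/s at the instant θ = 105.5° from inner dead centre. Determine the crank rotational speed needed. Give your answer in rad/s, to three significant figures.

For an in-line slider-crank, |v_piston| = rω|sinθ|·[1 + r cosθ/√(L² − r² sin²θ)].
With r = 0.0466 m, L = 0.1603 m, θ = 105.5°: the bracketed kinematic factor |dx/dθ| = 0.041271 m.
ω = v/|dx/dθ| = 13.3/0.041271 = 322.26 rad/s.

322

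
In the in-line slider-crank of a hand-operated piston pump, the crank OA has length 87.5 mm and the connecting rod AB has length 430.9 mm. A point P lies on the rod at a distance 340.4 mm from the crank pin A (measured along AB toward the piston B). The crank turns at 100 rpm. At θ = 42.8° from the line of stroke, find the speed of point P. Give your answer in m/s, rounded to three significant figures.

0.711

ω = 10.47 rad/s.  Crank-pin speed |V_A| = rω = 0.9163 m/s, perpendicular to OA.
Rod angle: sinφ = −(r/L) sinθ ⇒ φ = -7.930°; ω_rod = −rω cosθ/√(L²−r²sin²θ) = -1.5753 rad/s.
V_P = V_A + ω_rod × AP, with AP = 0.3404 m along the rod.
Components: V_Px = −rω sinθ − a·ω_rod·sinφ = -0.69656 m/s;  V_Py = rω cosθ + a·ω_rod·cosφ = +0.1412 m/s.
|V_P| = √(V_Px² + V_Py²) = 0.71072 m/s.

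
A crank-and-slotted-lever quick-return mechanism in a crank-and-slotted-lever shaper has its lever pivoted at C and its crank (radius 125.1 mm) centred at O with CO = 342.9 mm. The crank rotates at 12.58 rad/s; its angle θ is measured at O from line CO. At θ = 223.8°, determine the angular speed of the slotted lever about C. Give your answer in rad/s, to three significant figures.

2.70

ω = 12.58 rad/s
Crank pin A relative to C: A = (d + r cosθ, r sinθ); lever angle φ = atan2(r sinθ, d + r cosθ).
Differentiating tanφ: φ̇ = rω(d cosθ + r)/(d² + r² + 2dr cosθ).
d² + r² + 2dr cosθ = |CA|² = 0.071308 m²;  d cosθ + r = -0.12239 m.
|ω_lever| = |0.1251·12.58·-0.12239| / 0.071308 = 2.7012 rad/s.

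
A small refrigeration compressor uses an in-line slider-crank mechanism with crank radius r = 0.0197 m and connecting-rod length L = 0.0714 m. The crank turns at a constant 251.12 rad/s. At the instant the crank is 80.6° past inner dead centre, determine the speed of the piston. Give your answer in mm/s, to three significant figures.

5110

ω = 251.1 rad/s
For an in-line slider-crank, x = r cosθ + √(L² − r² sin²θ), so v = −rω sinθ·[1 + r cosθ/√(L² − r² sin²θ)].
With r = 0.0197 m, L = 0.0714 m, θ = 80.6°: √(L² − r² sin²θ) = 0.068704 m.
v = −0.0197·251.1·0.98657·[1 + 0.0197·0.16333/0.068704] = -5.1092 m/s.
|v| = 5.1092 m/s = 5109.2 mm/s.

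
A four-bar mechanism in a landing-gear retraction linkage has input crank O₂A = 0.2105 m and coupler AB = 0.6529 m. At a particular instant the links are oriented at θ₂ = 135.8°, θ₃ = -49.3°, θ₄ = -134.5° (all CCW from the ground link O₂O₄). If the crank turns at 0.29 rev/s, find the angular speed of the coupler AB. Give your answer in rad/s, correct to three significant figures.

ω₂ = 1.822 rad/s (from 0.29 rev/s).
Differentiating the loop-closure r₂e^{iθ₂}+r₃e^{iθ₃}=r₁+r₄e^{iθ₄} gives r₂ω₂e^{iθ₂}+r₃ω₃e^{iθ₃}=r₄ω₄e^{iθ₄}.
Eliminating the other unknown: ω₃ = r₂ω₂ sin(θ₄−θ₂) / [r₃ sin(θ₃−θ₄)].
Numerator sine = +0.99999; denominator sine = +0.99649.
Result = 0.2105·1.822·(+0.99999) / (0.6529·(+0.99649)) = +0.58953 rad/s; magnitude 0.58953 rad/s.

0.590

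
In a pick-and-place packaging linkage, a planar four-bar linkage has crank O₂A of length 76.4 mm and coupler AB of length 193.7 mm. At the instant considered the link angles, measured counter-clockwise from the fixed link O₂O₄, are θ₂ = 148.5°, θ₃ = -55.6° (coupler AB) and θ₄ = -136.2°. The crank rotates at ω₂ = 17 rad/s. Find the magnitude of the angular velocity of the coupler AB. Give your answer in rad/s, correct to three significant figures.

6.57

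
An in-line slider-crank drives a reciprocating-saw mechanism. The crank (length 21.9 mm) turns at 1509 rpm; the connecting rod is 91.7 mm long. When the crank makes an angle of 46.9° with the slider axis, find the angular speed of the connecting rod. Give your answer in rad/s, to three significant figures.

ω = 158 rad/s (converted from 1509 rpm).
The rod makes angle φ with the slider axis where L sinφ = r sinθ; differentiating, L cosφ·φ̇ = r ω cosθ.
L cosφ = √(L² − r² sin²θ) = 0.090295 m.
|ω_rod| = r ω |cosθ| / √(L² − r² sin²θ) = 0.0219·158·0.68327/0.090295 = 26.187 rad/s.

26.2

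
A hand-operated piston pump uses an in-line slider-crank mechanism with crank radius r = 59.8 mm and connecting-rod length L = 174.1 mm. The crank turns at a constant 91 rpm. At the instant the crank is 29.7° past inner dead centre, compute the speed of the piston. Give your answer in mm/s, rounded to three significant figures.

ω = 2π·91/60 = 9.529 rad/s
For an in-line slider-crank, x = r cosθ + √(L² − r² sin²θ), so v = −rω sinθ·[1 + r cosθ/√(L² − r² sin²θ)].
With r = 0.0598 m, L = 0.1741 m, θ = 29.7°: √(L² − r² sin²θ) = 0.17156 m.
v = −0.0598·9.529·0.49546·[1 + 0.0598·0.86863/0.17156] = -0.36783 m/s.
|v| = 0.36783 m/s = 367.83 mm/s.

368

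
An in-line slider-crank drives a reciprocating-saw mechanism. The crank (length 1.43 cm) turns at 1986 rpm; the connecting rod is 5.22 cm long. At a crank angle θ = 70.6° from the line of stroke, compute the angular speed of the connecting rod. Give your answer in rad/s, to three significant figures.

ω = 208 rad/s (converted from 1986 rpm).
The rod makes angle φ with the slider axis where L sinφ = r sinθ; differentiating, L cosφ·φ̇ = r ω cosθ.
L cosφ = √(L² − r² sin²θ) = 0.050427 m.
|ω_rod| = r ω |cosθ| / √(L² − r² sin²θ) = 0.0143·208·0.33216/0.050427 = 19.59 rad/s.

19.6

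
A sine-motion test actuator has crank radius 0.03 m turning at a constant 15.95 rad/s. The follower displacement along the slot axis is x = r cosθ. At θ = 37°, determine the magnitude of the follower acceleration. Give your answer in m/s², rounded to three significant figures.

ω = 15.95 rad/s
x = r cosθ ⇒ ẍ = −rω² cosθ (ω constant).
|a| = rω²|cosθ| = 0.03·(15.95)²·|cos 37°| = 6.0952 m/s².

6.10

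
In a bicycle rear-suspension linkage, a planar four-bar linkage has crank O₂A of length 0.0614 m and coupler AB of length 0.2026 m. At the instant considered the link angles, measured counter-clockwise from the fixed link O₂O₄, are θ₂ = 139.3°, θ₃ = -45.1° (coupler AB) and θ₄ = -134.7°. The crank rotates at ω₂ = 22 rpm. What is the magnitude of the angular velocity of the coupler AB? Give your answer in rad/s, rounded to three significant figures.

0.697

ω₂ = 2.304 rad/s (from 22 rpm).
Differentiating the loop-closure r₂e^{iθ₂}+r₃e^{iθ₃}=r₁+r₄e^{iθ₄} gives r₂ω₂e^{iθ₂}+r₃ω₃e^{iθ₃}=r₄ω₄e^{iθ₄}.
Eliminating the other unknown: ω₃ = r₂ω₂ sin(θ₄−θ₂) / [r₃ sin(θ₃−θ₄)].
Numerator sine = +0.99756; denominator sine = +0.99998.
Result = 0.0614·2.304·(+0.99756) / (0.2026·(+0.99998)) = +0.69652 rad/s; magnitude 0.69652 rad/s.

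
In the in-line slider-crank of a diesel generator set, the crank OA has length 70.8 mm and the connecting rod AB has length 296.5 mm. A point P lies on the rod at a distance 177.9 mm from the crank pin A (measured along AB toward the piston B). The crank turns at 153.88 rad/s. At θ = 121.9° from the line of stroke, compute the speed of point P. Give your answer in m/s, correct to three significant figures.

ω = 153.9 rad/s.  Crank-pin speed |V_A| = rω = 10.895 m/s, perpendicular to OA.
Rod angle: sinφ = −(r/L) sinθ ⇒ φ = -11.696°; ω_rod = −rω cosθ/√(L²−r²sin²θ) = +19.829 rad/s.
V_P = V_A + ω_rod × AP, with AP = 0.1779 m along the rod.
Components: V_Px = −rω sinθ − a·ω_rod·sinφ = -8.5342 m/s;  V_Py = rω cosθ + a·ω_rod·cosφ = -2.3029 m/s.
|V_P| = √(V_Px² + V_Py²) = 8.8394 m/s.

8.84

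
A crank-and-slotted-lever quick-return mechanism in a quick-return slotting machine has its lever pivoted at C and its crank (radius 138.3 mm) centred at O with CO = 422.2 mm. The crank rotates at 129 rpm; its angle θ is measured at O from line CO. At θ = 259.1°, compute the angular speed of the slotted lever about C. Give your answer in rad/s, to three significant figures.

ω = 13.51 rad/s (from 129 rpm).
Crank pin A relative to C: A = (d + r cosθ, r sinθ); lever angle φ = atan2(r sinθ, d + r cosθ).
Differentiating tanφ: φ̇ = rω(d cosθ + r)/(d² + r² + 2dr cosθ).
d² + r² + 2dr cosθ = |CA|² = 0.175297 m²;  d cosθ + r = +0.058464 m.
|ω_lever| = |0.1383·13.51·+0.058464| / 0.175297 = 0.62309 rad/s.

0.623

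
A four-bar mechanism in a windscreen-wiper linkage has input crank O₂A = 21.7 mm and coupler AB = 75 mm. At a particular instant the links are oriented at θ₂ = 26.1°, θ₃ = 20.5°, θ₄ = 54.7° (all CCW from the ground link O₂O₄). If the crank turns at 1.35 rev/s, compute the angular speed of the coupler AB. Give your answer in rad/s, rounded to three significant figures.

2.09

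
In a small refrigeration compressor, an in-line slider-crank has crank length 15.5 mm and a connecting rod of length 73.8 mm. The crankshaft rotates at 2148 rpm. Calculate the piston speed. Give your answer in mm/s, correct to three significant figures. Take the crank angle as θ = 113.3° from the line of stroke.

ω = 2π·2148/60 = 224.9 rad/s
For an in-line slider-crank, x = r cosθ + √(L² − r² sin²θ), so v = −rω sinθ·[1 + r cosθ/√(L² − r² sin²θ)].
With r = 0.0155 m, L = 0.0738 m, θ = 113.3°: √(L² − r² sin²θ) = 0.072414 m.
v = −0.0155·224.9·0.91845·[1 + 0.0155·-0.39555/0.072414] = -2.9311 m/s.
|v| = 2.9311 m/s = 2931.1 mm/s.

2930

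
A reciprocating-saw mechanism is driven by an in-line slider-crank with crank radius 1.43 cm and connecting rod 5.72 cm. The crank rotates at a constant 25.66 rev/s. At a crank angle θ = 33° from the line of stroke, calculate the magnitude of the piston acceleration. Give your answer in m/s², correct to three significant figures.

ω = 2π·25.7 = 161.2 rad/s
x(θ) = r cosθ + √(L² − r² sin²θ); with ω constant, a = ω²·d²x/dθ².
d²x/dθ² = −r cosθ − r²(cos2θ)/√u − r⁴ sin²2θ/(4u^{3/2}),  u = L² − r² sin²θ = 0.00321118 m².
Substituting r = 0.0143 m, L = 0.0572 m, θ = 33°: d²x/dθ² = -0.013509 m.
a = ω²·d²x/dθ² = (161.2)²·(-0.013509) = -351.14 m/s²;  |a| = 351.14 m/s².

351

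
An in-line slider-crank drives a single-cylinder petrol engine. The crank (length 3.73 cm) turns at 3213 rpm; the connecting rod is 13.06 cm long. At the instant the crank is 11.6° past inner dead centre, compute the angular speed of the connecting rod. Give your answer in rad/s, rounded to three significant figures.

ω = 336.5 rad/s (converted from 3213 rpm).
The rod makes angle φ with the slider axis where L sinφ = r sinθ; differentiating, L cosφ·φ̇ = r ω cosθ.
L cosφ = √(L² − r² sin²θ) = 0.13038 m.
|ω_rod| = r ω |cosθ| / √(L² − r² sin²θ) = 0.0373·336.5·0.97958/0.13038 = 94.289 rad/s.

94.3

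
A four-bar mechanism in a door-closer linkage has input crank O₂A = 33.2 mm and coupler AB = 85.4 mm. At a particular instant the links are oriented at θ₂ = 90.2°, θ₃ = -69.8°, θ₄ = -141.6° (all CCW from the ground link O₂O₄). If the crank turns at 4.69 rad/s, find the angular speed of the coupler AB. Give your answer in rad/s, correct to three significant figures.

1.51

ω₂ = 4.69 rad/s
Differentiating the loop-closure r₂e^{iθ₂}+r₃e^{iθ₃}=r₁+r₄e^{iθ₄} gives r₂ω₂e^{iθ₂}+r₃ω₃e^{iθ₃}=r₄ω₄e^{iθ₄}.
Eliminating the other unknown: ω₃ = r₂ω₂ sin(θ₄−θ₂) / [r₃ sin(θ₃−θ₄)].
Numerator sine = +0.78586; denominator sine = +0.94997.
Result = 0.0332·4.69·(+0.78586) / (0.0854·(+0.94997)) = +1.5083 rad/s; magnitude 1.5083 rad/s.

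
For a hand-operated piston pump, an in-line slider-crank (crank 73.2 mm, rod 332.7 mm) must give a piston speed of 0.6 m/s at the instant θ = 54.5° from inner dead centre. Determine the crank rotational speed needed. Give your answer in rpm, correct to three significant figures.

85.1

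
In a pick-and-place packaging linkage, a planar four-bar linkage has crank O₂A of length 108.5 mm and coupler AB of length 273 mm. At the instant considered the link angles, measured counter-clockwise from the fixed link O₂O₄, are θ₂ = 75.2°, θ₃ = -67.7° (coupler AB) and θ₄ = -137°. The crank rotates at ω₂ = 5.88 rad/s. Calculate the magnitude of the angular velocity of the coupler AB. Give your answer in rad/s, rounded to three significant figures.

1.33

ω₂ = 5.88 rad/s
Differentiating the loop-closure r₂e^{iθ₂}+r₃e^{iθ₃}=r₁+r₄e^{iθ₄} gives r₂ω₂e^{iθ₂}+r₃ω₃e^{iθ₃}=r₄ω₄e^{iθ₄}.
Eliminating the other unknown: ω₃ = r₂ω₂ sin(θ₄−θ₂) / [r₃ sin(θ₃−θ₄)].
Numerator sine = +0.53288; denominator sine = +0.93544.
Result = 0.1085·5.88·(+0.53288) / (0.273·(+0.93544)) = +1.3312 rad/s; magnitude 1.3312 rad/s.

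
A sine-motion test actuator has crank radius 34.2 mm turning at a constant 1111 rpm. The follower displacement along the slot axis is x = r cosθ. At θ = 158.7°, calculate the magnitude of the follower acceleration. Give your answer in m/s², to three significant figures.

431

ω = 116.3 rad/s (from 1111 rpm).
x = r cosθ ⇒ ẍ = −rω² cosθ (ω constant).
|a| = rω²|cosθ| = 0.0342·(116.3)²·|cos 158.7°| = 431.3 m/s².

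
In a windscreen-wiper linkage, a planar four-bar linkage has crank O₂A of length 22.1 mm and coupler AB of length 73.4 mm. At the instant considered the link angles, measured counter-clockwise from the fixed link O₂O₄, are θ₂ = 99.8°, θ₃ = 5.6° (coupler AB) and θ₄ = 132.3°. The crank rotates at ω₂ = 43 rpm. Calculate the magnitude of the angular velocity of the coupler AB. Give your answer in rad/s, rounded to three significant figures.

ω₂ = 4.503 rad/s (from 43 rpm).
Differentiating the loop-closure r₂e^{iθ₂}+r₃e^{iθ₃}=r₁+r₄e^{iθ₄} gives r₂ω₂e^{iθ₂}+r₃ω₃e^{iθ₃}=r₄ω₄e^{iθ₄}.
Eliminating the other unknown: ω₃ = r₂ω₂ sin(θ₄−θ₂) / [r₃ sin(θ₃−θ₄)].
Numerator sine = +0.53730; denominator sine = -0.80178.
Result = 0.0221·4.503·(+0.53730) / (0.0734·(-0.80178)) = -0.90857 rad/s; magnitude 0.90857 rad/s.

0.909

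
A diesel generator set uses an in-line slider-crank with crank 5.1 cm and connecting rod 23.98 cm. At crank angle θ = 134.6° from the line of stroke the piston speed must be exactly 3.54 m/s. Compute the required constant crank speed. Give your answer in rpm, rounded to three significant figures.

1100

For an in-line slider-crank, |v_piston| = rω|sinθ|·[1 + r cosθ/√(L² − r² sin²θ)].
With r = 0.051 m, L = 0.2398 m, θ = 134.6°: the bracketed kinematic factor |dx/dθ| = 0.030827 m.
ω = v/|dx/dθ| = 3.54/0.030827 = 114.83 rad/s.
N = 60ω/(2π) = 1096.6 rpm.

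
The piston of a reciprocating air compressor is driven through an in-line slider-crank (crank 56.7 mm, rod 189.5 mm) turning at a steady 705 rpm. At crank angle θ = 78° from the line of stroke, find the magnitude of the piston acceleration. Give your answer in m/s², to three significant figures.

ω = 2π·705/60 = 73.83 rad/s
x(θ) = r cosθ + √(L² − r² sin²θ); with ω constant, a = ω²·d²x/dθ².
d²x/dθ² = −r cosθ − r²(cos2θ)/√u − r⁴ sin²2θ/(4u^{3/2}),  u = L² − r² sin²θ = 0.0328343 m².
Substituting r = 0.0567 m, L = 0.1895 m, θ = 78°: d²x/dθ² = +0.0043477 m.
a = ω²·d²x/dθ² = (73.83)²·(+0.0043477) = +23.697 m/s²;  |a| = 23.697 m/s².

23.7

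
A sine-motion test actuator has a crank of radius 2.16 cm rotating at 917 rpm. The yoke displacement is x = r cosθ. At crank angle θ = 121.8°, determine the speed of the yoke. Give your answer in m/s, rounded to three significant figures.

1.76

ω = 96.03 rad/s (from 917 rpm).
x = r cosθ ⇒ ẋ = −rω sinθ.
|v| = rω|sinθ| = 0.0216·96.03·|sin 121.8°| = 1.7629 m/s.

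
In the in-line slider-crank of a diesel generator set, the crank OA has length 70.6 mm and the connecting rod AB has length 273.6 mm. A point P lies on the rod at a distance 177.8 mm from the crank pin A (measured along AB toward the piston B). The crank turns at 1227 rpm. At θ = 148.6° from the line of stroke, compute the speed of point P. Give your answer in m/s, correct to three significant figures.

4.87

ω = 128.5 rad/s.  Crank-pin speed |V_A| = rω = 9.0715 m/s, perpendicular to OA.
Rod angle: sinφ = −(r/L) sinθ ⇒ φ = -7.726°; ω_rod = −rω cosθ/√(L²−r²sin²θ) = +28.56 rad/s.
V_P = V_A + ω_rod × AP, with AP = 0.1778 m along the rod.
Components: V_Px = −rω sinθ − a·ω_rod·sinφ = -4.0436 m/s;  V_Py = rω cosθ + a·ω_rod·cosφ = -2.7112 m/s.
|V_P| = √(V_Px² + V_Py²) = 4.8684 m/s.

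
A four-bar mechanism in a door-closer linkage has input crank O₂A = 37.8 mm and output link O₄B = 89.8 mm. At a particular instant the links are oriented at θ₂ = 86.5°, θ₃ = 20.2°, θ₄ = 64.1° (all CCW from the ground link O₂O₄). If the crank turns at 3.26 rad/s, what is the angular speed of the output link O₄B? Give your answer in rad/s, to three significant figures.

1.81

ω₂ = 3.26 rad/s
Differentiating the loop-closure r₂e^{iθ₂}+r₃e^{iθ₃}=r₁+r₄e^{iθ₄} gives r₂ω₂e^{iθ₂}+r₃ω₃e^{iθ₃}=r₄ω₄e^{iθ₄}.
Eliminating the other unknown: ω₄ = r₂ω₂ sin(θ₂−θ₃) / [r₄ sin(θ₄−θ₃)].
Numerator sine = +0.91566; denominator sine = +0.69340.
Result = 0.0378·3.26·(+0.91566) / (0.0898·(+0.69340)) = +1.8121 rad/s; magnitude 1.8121 rad/s.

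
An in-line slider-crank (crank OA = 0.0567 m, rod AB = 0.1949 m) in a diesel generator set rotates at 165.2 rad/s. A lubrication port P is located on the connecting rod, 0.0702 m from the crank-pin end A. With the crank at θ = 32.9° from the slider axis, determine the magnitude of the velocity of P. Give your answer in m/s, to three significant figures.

7.48

ω = 165.2 rad/s.  Crank-pin speed |V_A| = rω = 9.3668 m/s, perpendicular to OA.
Rod angle: sinφ = −(r/L) sinθ ⇒ φ = -9.092°; ω_rod = −rω cosθ/√(L²−r²sin²θ) = -40.865 rad/s.
V_P = V_A + ω_rod × AP, with AP = 0.0702 m along the rod.
Components: V_Px = −rω sinθ − a·ω_rod·sinφ = -5.5411 m/s;  V_Py = rω cosθ + a·ω_rod·cosφ = +5.0319 m/s.
|V_P| = √(V_Px² + V_Py²) = 7.4849 m/s.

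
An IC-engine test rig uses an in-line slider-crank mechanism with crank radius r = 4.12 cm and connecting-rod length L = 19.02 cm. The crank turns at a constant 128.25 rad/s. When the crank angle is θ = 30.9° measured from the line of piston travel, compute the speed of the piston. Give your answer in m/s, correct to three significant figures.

3.22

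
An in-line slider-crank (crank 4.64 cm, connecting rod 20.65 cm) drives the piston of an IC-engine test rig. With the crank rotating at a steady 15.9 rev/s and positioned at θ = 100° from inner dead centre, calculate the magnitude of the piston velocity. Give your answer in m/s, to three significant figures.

4.38

ω = 2π·15.9 = 99.9 rad/s
For an in-line slider-crank, x = r cosθ + √(L² − r² sin²θ), so v = −rω sinθ·[1 + r cosθ/√(L² − r² sin²θ)].
With r = 0.0464 m, L = 0.2065 m, θ = 100°: √(L² − r² sin²θ) = 0.20138 m.
v = −0.0464·99.9·0.98481·[1 + 0.0464·-0.17365/0.20138] = -4.3824 m/s.
|v| = 4.3824 m/s.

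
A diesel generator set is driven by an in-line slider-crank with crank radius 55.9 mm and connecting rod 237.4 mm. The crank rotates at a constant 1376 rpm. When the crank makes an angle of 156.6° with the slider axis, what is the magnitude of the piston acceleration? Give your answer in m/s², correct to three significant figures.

875

ω = 2π·1376/60 = 144.1 rad/s
x(θ) = r cosθ + √(L² − r² sin²θ); with ω constant, a = ω²·d²x/dθ².
d²x/dθ² = −r cosθ − r²(cos2θ)/√u − r⁴ sin²2θ/(4u^{3/2}),  u = L² − r² sin²θ = 0.0558659 m².
Substituting r = 0.0559 m, L = 0.2374 m, θ = 156.6°: d²x/dθ² = +0.042154 m.
a = ω²·d²x/dθ² = (144.1)²·(+0.042154) = +875.25 m/s²;  |a| = 875.25 m/s².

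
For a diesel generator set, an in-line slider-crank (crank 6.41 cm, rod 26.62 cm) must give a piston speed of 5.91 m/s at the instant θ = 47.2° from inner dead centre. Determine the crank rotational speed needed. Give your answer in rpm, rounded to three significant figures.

1030

For an in-line slider-crank, |v_piston| = rω|sinθ|·[1 + r cosθ/√(L² − r² sin²θ)].
With r = 0.0641 m, L = 0.2662 m, θ = 47.2°: the bracketed kinematic factor |dx/dθ| = 0.05485 m.
ω = v/|dx/dθ| = 5.91/0.05485 = 107.75 rad/s.
N = 60ω/(2π) = 1028.9 rpm.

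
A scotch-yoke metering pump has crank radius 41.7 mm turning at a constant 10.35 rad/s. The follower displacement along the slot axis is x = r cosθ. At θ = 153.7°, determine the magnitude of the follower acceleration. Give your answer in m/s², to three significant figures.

ω = 10.35 rad/s
x = r cosθ ⇒ ẍ = −rω² cosθ (ω constant).
|a| = rω²|cosθ| = 0.0417·(10.35)²·|cos 153.7°| = 4.0046 m/s².

4.00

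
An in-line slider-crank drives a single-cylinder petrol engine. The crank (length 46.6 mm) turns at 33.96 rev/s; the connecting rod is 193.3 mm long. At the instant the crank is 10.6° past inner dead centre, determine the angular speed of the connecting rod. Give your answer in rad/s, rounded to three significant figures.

50.6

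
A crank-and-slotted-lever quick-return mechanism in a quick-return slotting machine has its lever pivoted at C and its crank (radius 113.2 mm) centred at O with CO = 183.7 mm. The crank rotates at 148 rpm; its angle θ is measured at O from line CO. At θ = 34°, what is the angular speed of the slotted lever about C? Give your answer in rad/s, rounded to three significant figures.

ω = 15.5 rad/s (from 148 rpm).
Crank pin A relative to C: A = (d + r cosθ, r sinθ); lever angle φ = atan2(r sinθ, d + r cosθ).
Differentiating tanφ: φ̇ = rω(d cosθ + r)/(d² + r² + 2dr cosθ).
d² + r² + 2dr cosθ = |CA|² = 0.0810393 m²;  d cosθ + r = +0.26549 m.
|ω_lever| = |0.1132·15.5·+0.26549| / 0.0810393 = 5.7477 rad/s.

5.75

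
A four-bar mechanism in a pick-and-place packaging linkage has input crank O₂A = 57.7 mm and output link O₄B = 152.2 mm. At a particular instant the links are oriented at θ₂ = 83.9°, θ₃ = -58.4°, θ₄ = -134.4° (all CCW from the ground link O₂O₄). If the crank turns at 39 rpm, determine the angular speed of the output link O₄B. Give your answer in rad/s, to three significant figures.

0.976

ω₂ = 4.084 rad/s (from 39 rpm).
Differentiating the loop-closure r₂e^{iθ₂}+r₃e^{iθ₃}=r₁+r₄e^{iθ₄} gives r₂ω₂e^{iθ₂}+r₃ω₃e^{iθ₃}=r₄ω₄e^{iθ₄}.
Eliminating the other unknown: ω₄ = r₂ω₂ sin(θ₂−θ₃) / [r₄ sin(θ₄−θ₃)].
Numerator sine = +0.61153; denominator sine = -0.97030.
Result = 0.0577·4.084·(+0.61153) / (0.1522·(-0.97030)) = -0.97581 rad/s; magnitude 0.97581 rad/s.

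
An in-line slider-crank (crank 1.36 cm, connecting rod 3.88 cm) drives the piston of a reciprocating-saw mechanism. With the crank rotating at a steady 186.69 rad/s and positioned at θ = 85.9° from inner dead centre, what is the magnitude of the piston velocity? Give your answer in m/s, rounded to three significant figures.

2.60

ω = 186.7 rad/s
For an in-line slider-crank, x = r cosθ + √(L² − r² sin²θ), so v = −rω sinθ·[1 + r cosθ/√(L² − r² sin²θ)].
With r = 0.0136 m, L = 0.0388 m, θ = 85.9°: √(L² − r² sin²θ) = 0.036351 m.
v = −0.0136·186.7·0.99744·[1 + 0.0136·0.07150/0.036351] = -2.6002 m/s.
|v| = 2.6002 m/s.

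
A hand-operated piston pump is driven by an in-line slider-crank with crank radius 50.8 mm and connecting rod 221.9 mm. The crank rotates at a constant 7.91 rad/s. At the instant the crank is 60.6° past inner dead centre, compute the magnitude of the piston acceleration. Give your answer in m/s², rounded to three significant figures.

1.18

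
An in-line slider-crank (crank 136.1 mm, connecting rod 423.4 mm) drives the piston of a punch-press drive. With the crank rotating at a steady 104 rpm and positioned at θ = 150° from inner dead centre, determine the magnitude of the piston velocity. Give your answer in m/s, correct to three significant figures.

0.532

ω = 2π·104/60 = 10.89 rad/s
For an in-line slider-crank, x = r cosθ + √(L² − r² sin²θ), so v = −rω sinθ·[1 + r cosθ/√(L² − r² sin²θ)].
With r = 0.1361 m, L = 0.4234 m, θ = 150°: √(L² − r² sin²θ) = 0.4179 m.
v = −0.1361·10.89·0.50000·[1 + 0.1361·-0.86603/0.4179] = -0.53209 m/s.
|v| = 0.53209 m/s.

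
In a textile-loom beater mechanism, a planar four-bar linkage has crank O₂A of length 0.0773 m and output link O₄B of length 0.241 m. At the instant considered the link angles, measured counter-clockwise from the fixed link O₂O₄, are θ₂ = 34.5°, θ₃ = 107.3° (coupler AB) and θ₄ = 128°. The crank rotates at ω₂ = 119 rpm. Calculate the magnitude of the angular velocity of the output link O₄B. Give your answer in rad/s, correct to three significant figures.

10.8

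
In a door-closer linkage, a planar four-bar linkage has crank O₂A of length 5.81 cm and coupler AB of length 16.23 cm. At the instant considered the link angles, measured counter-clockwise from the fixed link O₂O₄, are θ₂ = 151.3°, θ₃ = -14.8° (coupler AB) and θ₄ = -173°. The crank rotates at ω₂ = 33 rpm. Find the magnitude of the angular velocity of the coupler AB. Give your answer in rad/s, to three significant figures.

ω₂ = 3.456 rad/s (from 33 rpm).
Differentiating the loop-closure r₂e^{iθ₂}+r₃e^{iθ₃}=r₁+r₄e^{iθ₄} gives r₂ω₂e^{iθ₂}+r₃ω₃e^{iθ₃}=r₄ω₄e^{iθ₄}.
Eliminating the other unknown: ω₃ = r₂ω₂ sin(θ₄−θ₂) / [r₃ sin(θ₃−θ₄)].
Numerator sine = +0.58354; denominator sine = +0.37137.
Result = 0.0581·3.456·(+0.58354) / (0.1623·(+0.37137)) = +1.9439 rad/s; magnitude 1.9439 rad/s.

1.94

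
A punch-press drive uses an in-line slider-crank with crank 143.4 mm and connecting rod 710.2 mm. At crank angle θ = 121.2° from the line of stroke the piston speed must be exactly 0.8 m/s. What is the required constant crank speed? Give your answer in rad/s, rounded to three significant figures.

7.30

For an in-line slider-crank, |v_piston| = rω|sinθ|·[1 + r cosθ/√(L² − r² sin²θ)].
With r = 0.1434 m, L = 0.7102 m, θ = 121.2°: the bracketed kinematic factor |dx/dθ| = 0.10963 m.
ω = v/|dx/dθ| = 0.8/0.10963 = 7.297 rad/s.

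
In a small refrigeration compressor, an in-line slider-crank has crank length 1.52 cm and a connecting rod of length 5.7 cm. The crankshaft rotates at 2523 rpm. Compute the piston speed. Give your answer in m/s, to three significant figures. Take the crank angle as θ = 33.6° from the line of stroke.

ω = 2π·2523/60 = 264.2 rad/s
For an in-line slider-crank, x = r cosθ + √(L² − r² sin²θ), so v = −rω sinθ·[1 + r cosθ/√(L² − r² sin²θ)].
With r = 0.0152 m, L = 0.057 m, θ = 33.6°: √(L² − r² sin²θ) = 0.056376 m.
v = −0.0152·264.2·0.55339·[1 + 0.0152·0.83292/0.056376] = -2.7215 m/s.
|v| = 2.7215 m/s.

2.72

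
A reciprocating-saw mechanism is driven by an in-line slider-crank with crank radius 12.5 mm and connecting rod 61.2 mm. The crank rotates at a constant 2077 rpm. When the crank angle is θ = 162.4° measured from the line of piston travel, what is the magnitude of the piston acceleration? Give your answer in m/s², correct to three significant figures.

464

ω = 2π·2077/60 = 217.5 rad/s
x(θ) = r cosθ + √(L² − r² sin²θ); with ω constant, a = ω²·d²x/dθ².
d²x/dθ² = −r cosθ − r²(cos2θ)/√u − r⁴ sin²2θ/(4u^{3/2}),  u = L² − r² sin²θ = 0.00373115 m².
Substituting r = 0.0125 m, L = 0.0612 m, θ = 162.4°: d²x/dθ² = +0.0098157 m.
a = ω²·d²x/dθ² = (217.5)²·(+0.0098157) = +464.36 m/s²;  |a| = 464.36 m/s².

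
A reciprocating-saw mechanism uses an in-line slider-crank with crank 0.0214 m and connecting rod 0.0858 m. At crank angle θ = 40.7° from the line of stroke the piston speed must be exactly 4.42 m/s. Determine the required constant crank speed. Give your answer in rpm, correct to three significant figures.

For an in-line slider-crank, |v_piston| = rω|sinθ|·[1 + r cosθ/√(L² − r² sin²θ)].
With r = 0.0214 m, L = 0.0858 m, θ = 40.7°: the bracketed kinematic factor |dx/dθ| = 0.016629 m.
ω = v/|dx/dθ| = 4.42/0.016629 = 265.8 rad/s.
N = 60ω/(2π) = 2538.2 rpm.

2540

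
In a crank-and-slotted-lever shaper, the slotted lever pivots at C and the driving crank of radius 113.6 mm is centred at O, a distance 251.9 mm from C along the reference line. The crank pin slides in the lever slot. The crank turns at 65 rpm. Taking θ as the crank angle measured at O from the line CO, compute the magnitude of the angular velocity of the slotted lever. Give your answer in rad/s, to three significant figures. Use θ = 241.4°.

ω = 6.807 rad/s (from 65 rpm).
Crank pin A relative to C: A = (d + r cosθ, r sinθ); lever angle φ = atan2(r sinθ, d + r cosθ).
Differentiating tanφ: φ̇ = rω(d cosθ + r)/(d² + r² + 2dr cosθ).
d² + r² + 2dr cosθ = |CA|² = 0.0489622 m²;  d cosθ + r = -0.0069825 m.
|ω_lever| = |0.1136·6.807·-0.0069825| / 0.0489622 = 0.11027 rad/s.

0.110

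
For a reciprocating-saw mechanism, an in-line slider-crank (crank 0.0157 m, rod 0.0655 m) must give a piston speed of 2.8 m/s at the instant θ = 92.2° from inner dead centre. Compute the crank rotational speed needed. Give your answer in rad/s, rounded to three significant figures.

180

For an in-line slider-crank, |v_piston| = rω|sinθ|·[1 + r cosθ/√(L² − r² sin²θ)].
With r = 0.0157 m, L = 0.0655 m, θ = 92.2°: the bracketed kinematic factor |dx/dθ| = 0.01554 m.
ω = v/|dx/dθ| = 2.8/0.01554 = 180.18 rad/s.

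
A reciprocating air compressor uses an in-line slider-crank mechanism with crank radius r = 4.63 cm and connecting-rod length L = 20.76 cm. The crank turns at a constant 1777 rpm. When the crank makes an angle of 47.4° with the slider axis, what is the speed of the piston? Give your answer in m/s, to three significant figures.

7.31

ω = 2π·1777/60 = 186.1 rad/s
For an in-line slider-crank, x = r cosθ + √(L² − r² sin²θ), so v = −rω sinθ·[1 + r cosθ/√(L² − r² sin²θ)].
With r = 0.0463 m, L = 0.2076 m, θ = 47.4°: √(L² − r² sin²θ) = 0.20478 m.
v = −0.0463·186.1·0.73610·[1 + 0.0463·0.67688/0.20478] = -7.3127 m/s.
|v| = 7.3127 m/s.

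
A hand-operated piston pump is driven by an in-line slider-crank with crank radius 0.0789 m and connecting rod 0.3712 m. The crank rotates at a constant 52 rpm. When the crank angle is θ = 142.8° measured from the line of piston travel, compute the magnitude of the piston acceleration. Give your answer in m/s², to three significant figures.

1.72

ω = 2π·52/60 = 5.445 rad/s
x(θ) = r cosθ + √(L² − r² sin²θ); with ω constant, a = ω²·d²x/dθ².
d²x/dθ² = −r cosθ − r²(cos2θ)/√u − r⁴ sin²2θ/(4u^{3/2}),  u = L² − r² sin²θ = 0.135514 m².
Substituting r = 0.0789 m, L = 0.3712 m, θ = 142.8°: d²x/dθ² = +0.058118 m.
a = ω²·d²x/dθ² = (5.445)²·(+0.058118) = +1.7234 m/s²;  |a| = 1.7234 m/s².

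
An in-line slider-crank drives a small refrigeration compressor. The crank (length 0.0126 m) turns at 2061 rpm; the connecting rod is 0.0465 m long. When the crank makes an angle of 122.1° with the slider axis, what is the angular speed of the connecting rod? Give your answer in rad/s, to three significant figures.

ω = 215.8 rad/s (converted from 2061 rpm).
The rod makes angle φ with the slider axis where L sinφ = r sinθ; differentiating, L cosφ·φ̇ = r ω cosθ.
L cosφ = √(L² − r² sin²θ) = 0.045258 m.
|ω_rod| = r ω |cosθ| / √(L² − r² sin²θ) = 0.0126·215.8·0.53140/0.045258 = 31.93 rad/s.

31.9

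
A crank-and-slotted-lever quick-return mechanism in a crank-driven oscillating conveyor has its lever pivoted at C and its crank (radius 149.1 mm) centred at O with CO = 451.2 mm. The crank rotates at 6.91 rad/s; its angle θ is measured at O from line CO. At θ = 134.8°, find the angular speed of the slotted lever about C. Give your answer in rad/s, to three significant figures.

ω = 6.91 rad/s
Crank pin A relative to C: A = (d + r cosθ, r sinθ); lever angle φ = atan2(r sinθ, d + r cosθ).
Differentiating tanφ: φ̇ = rω(d cosθ + r)/(d² + r² + 2dr cosθ).
d² + r² + 2dr cosθ = |CA|² = 0.131005 m²;  d cosθ + r = -0.16883 m.
|ω_lever| = |0.1491·6.91·-0.16883| / 0.131005 = 1.3278 rad/s.

1.33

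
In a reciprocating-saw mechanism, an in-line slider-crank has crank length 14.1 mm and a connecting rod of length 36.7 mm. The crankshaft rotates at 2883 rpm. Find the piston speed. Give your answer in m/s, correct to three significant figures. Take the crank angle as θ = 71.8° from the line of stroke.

4.57

ω = 2π·2883/60 = 301.9 rad/s
For an in-line slider-crank, x = r cosθ + √(L² − r² sin²θ), so v = −rω sinθ·[1 + r cosθ/√(L² − r² sin²θ)].
With r = 0.0141 m, L = 0.0367 m, θ = 71.8°: √(L² − r² sin²θ) = 0.034168 m.
v = −0.0141·301.9·0.94997·[1 + 0.0141·0.31233/0.034168] = -4.5651 m/s.
|v| = 4.5651 m/s.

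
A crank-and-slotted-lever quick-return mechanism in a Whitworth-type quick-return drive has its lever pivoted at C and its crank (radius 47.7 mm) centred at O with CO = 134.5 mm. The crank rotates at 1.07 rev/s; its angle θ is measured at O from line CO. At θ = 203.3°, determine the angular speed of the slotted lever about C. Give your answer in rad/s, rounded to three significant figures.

ω = 6.723 rad/s (from 1.07 rev/s).
Crank pin A relative to C: A = (d + r cosθ, r sinθ); lever angle φ = atan2(r sinθ, d + r cosθ).
Differentiating tanφ: φ̇ = rω(d cosθ + r)/(d² + r² + 2dr cosθ).
d² + r² + 2dr cosθ = |CA|² = 0.00858068 m²;  d cosθ + r = -0.075831 m.
|ω_lever| = |0.0477·6.723·-0.075831| / 0.00858068 = 2.834 rad/s.

2.83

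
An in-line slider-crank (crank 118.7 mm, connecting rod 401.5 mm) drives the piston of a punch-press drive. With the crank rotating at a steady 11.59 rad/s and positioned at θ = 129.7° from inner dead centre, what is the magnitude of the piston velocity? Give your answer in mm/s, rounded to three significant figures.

853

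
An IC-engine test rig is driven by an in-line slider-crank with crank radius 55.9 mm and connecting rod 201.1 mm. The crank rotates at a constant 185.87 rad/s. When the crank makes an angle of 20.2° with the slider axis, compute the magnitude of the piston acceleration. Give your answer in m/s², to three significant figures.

ω = 185.9 rad/s
x(θ) = r cosθ + √(L² − r² sin²θ); with ω constant, a = ω²·d²x/dθ².
d²x/dθ² = −r cosθ − r²(cos2θ)/√u − r⁴ sin²2θ/(4u^{3/2}),  u = L² − r² sin²θ = 0.0400686 m².
Substituting r = 0.0559 m, L = 0.2011 m, θ = 20.2°: d²x/dθ² = -0.064478 m.
a = ω²·d²x/dθ² = (185.9)²·(-0.064478) = -2227.6 m/s²;  |a| = 2227.6 m/s².

2230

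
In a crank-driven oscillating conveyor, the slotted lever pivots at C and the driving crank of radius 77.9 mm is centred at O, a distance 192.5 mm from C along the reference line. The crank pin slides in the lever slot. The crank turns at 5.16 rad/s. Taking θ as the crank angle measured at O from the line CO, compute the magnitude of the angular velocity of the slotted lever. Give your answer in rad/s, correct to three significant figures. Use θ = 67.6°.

ω = 5.16 rad/s
Crank pin A relative to C: A = (d + r cosθ, r sinθ); lever angle φ = atan2(r sinθ, d + r cosθ).
Differentiating tanφ: φ̇ = rω(d cosθ + r)/(d² + r² + 2dr cosθ).
d² + r² + 2dr cosθ = |CA|² = 0.0545535 m²;  d cosθ + r = +0.15126 m.
|ω_lever| = |0.0779·5.16·+0.15126| / 0.0545535 = 1.1145 rad/s.

1.11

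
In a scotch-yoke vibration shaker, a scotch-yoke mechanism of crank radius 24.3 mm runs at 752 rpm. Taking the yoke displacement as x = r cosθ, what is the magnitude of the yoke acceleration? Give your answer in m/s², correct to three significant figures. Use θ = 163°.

ω = 78.75 rad/s (from 752 rpm).
x = r cosθ ⇒ ẍ = −rω² cosθ (ω constant).
|a| = rω²|cosθ| = 0.0243·(78.75)²·|cos 163°| = 144.11 m/s².

144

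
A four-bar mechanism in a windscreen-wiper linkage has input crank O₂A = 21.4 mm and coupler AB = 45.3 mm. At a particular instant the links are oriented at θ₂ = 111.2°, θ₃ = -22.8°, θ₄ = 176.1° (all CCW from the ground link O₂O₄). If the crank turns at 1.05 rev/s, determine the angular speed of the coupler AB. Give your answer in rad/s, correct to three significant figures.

ω₂ = 6.597 rad/s (from 1.05 rev/s).
Differentiating the loop-closure r₂e^{iθ₂}+r₃e^{iθ₃}=r₁+r₄e^{iθ₄} gives r₂ω₂e^{iθ₂}+r₃ω₃e^{iθ₃}=r₄ω₄e^{iθ₄}.
Eliminating the other unknown: ω₃ = r₂ω₂ sin(θ₄−θ₂) / [r₃ sin(θ₃−θ₄)].
Numerator sine = +0.90557; denominator sine = +0.32392.
Result = 0.0214·6.597·(+0.90557) / (0.0453·(+0.32392)) = +8.7131 rad/s; magnitude 8.7131 rad/s.

8.71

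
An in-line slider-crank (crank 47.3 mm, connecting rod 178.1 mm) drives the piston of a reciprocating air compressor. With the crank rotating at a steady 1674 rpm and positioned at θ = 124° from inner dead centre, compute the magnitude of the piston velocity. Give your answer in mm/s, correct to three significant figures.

ω = 2π·1674/60 = 175.3 rad/s
For an in-line slider-crank, x = r cosθ + √(L² − r² sin²θ), so v = −rω sinθ·[1 + r cosθ/√(L² − r² sin²θ)].
With r = 0.0473 m, L = 0.1781 m, θ = 124°: √(L² − r² sin²θ) = 0.17373 m.
v = −0.0473·175.3·0.82904·[1 + 0.0473·-0.55919/0.17373] = -5.8276 m/s.
|v| = 5.8276 m/s = 5827.6 mm/s.

5830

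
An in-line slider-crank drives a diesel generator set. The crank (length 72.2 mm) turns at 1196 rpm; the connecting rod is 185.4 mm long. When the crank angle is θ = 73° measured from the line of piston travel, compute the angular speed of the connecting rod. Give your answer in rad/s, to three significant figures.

15.4

ω = 125.2 rad/s (converted from 1196 rpm).
The rod makes angle φ with the slider axis where L sinφ = r sinθ; differentiating, L cosφ·φ̇ = r ω cosθ.
L cosφ = √(L² − r² sin²θ) = 0.17206 m.
|ω_rod| = r ω |cosθ| / √(L² − r² sin²θ) = 0.0722·125.2·0.29237/0.17206 = 15.365 rad/s.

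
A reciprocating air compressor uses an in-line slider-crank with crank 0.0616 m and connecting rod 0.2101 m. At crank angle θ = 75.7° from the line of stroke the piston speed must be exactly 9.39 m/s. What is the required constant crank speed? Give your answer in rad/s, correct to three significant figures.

For an in-line slider-crank, |v_piston| = rω|sinθ|·[1 + r cosθ/√(L² − r² sin²θ)].
With r = 0.0616 m, L = 0.2101 m, θ = 75.7°: the bracketed kinematic factor |dx/dθ| = 0.0642 m.
ω = v/|dx/dθ| = 9.39/0.0642 = 146.26 rad/s.

146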